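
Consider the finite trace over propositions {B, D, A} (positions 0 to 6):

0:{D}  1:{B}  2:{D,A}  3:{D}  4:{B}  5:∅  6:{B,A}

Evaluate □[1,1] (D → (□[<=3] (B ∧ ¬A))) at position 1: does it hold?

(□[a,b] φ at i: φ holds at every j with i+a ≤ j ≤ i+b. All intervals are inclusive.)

Check (D → (□[<=3] (B ∧ ¬A))) at every j in [2,2]:
  j=2: antecedent true; consequent fails at 2 → ✗
Fails at j=2 → formula fails.

Does not hold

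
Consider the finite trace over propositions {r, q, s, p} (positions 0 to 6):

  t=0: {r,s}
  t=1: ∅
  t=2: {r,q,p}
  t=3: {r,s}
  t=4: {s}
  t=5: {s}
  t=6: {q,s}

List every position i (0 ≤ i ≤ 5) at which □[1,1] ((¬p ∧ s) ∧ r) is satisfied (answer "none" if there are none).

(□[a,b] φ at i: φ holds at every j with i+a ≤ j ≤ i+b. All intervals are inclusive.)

2

Evaluate at each i in [0,5]:
  i=0: ✗ (fails at j=1)
  i=1: ✗ (fails at j=2)
  i=2: ✓ (all of [3,3])
  i=3: ✗ (fails at j=4)
  i=4: ✗ (fails at j=5)
  i=5: ✗ (fails at j=6)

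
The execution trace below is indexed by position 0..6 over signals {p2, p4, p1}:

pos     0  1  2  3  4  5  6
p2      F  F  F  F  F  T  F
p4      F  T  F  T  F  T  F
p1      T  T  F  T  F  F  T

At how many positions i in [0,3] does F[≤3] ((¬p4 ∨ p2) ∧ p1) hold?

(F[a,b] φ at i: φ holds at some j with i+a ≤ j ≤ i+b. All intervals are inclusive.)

2

Evaluate at each i in [0,3]:
  i=0: ✓ (witness j=0)
  i=1: ✗ (none in [1,4])
  i=2: ✗ (none in [2,5])
  i=3: ✓ (witness j=6)
Positions where it holds: {0, 3} → 2.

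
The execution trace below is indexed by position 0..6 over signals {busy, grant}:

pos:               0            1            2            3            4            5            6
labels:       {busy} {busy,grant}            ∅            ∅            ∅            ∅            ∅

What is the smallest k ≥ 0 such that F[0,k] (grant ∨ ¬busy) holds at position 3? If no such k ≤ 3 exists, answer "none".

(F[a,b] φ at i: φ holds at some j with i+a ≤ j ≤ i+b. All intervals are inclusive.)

0

Scan j = 3,4,… for (grant ∨ ¬busy):
  j=3: holds
First hit at j=3, so smallest k = 3-3 = 0.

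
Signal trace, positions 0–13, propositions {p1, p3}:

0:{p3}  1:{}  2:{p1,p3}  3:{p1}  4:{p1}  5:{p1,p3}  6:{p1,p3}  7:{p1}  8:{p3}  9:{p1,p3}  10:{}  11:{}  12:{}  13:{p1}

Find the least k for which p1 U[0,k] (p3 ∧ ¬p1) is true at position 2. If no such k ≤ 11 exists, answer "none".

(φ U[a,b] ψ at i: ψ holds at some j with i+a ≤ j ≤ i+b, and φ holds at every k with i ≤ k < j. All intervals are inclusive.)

6

Need earliest j ≥ 2 with (p3 ∧ ¬p1), and p1 at every k in [2,j-1].
  j=2: rhs fails.
  j=3: rhs fails.
  j=4: rhs fails.
  j=5: rhs fails.
  j=6: rhs fails.
  j=7: rhs fails.
  j=8: rhs holds; lhs holds on [2,7]. k = 6.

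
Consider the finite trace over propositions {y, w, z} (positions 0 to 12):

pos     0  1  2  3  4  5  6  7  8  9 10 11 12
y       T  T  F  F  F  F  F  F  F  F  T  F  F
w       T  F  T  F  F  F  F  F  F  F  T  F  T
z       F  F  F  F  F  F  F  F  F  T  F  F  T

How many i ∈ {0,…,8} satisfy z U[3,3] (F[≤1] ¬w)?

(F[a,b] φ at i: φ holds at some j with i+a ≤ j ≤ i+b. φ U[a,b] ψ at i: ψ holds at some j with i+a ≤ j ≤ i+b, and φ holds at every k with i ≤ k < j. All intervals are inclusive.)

0

Evaluate at each i in [0,8]:
  i=0: ✗ (lhs fails at k=0 before rhs at j=3)
  i=1: ✗ (lhs fails at k=1 before rhs at j=4)
  i=2: ✗ (lhs fails at k=2 before rhs at j=5)
  i=3: ✗ (lhs fails at k=3 before rhs at j=6)
  i=4: ✗ (lhs fails at k=4 before rhs at j=7)
  i=5: ✗ (lhs fails at k=5 before rhs at j=8)
  i=6: ✗ (lhs fails at k=6 before rhs at j=9)
  i=7: ✗ (lhs fails at k=7 before rhs at j=10)
  i=8: ✗ (lhs fails at k=8 before rhs at j=11)
Positions where it holds: {} → 0.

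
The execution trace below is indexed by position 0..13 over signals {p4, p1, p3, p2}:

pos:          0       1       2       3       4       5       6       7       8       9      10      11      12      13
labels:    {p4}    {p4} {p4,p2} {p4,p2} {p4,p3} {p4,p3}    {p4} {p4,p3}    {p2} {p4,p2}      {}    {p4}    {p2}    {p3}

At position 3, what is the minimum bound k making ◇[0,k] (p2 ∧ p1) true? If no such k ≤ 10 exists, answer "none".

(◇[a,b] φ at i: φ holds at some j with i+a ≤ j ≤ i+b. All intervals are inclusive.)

none

Scan j = 3,4,… for (p2 ∧ p1):
  j=3: fails
  j=4: fails
  j=5: fails
  j=6: fails
  j=7: fails
  j=8: fails
  j=9: fails
  j=10: fails
  j=11: fails
  j=12: fails
  j=13: fails
No j in [3,13] satisfies it → none.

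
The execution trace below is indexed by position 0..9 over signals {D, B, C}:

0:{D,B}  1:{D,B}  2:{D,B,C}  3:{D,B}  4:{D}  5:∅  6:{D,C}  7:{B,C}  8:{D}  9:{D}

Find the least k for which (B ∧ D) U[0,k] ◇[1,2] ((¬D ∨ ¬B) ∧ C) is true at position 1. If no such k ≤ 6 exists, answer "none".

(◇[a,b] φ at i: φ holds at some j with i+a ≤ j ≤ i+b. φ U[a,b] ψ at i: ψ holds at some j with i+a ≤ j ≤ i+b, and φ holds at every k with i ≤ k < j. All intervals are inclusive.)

3

Need earliest j ≥ 1 with ◇[1,2] ((¬D ∨ ¬B) ∧ C), and (B ∧ D) at every k in [1,j-1].
  j=1: rhs fails.
  j=2: rhs fails.
  j=3: rhs fails.
  j=4: rhs holds; lhs holds on [1,3]. k = 3.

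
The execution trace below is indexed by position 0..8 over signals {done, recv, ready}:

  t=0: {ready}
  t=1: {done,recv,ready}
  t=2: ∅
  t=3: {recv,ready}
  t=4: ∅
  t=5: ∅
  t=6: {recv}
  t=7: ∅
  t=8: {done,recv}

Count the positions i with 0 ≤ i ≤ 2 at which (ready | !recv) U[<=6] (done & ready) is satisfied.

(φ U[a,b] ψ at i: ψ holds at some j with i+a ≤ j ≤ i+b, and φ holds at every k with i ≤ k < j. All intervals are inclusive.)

2

Evaluate at each i in [0,2]:
  i=0: ✓ (rhs at j=1; lhs holds on [0,0])
  i=1: ✓ (rhs at j=1)
  i=2: ✗ (no rhs in [2,8])
Positions where it holds: {0, 1} → 2.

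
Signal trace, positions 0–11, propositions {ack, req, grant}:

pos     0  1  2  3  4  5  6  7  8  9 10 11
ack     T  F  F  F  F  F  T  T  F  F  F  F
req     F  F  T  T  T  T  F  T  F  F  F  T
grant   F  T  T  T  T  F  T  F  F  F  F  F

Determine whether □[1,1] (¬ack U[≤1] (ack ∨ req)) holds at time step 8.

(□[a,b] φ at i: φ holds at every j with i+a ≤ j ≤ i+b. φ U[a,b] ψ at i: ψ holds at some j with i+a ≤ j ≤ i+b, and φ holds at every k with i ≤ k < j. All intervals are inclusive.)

Does not hold

Check (¬ack U[≤1] (ack ∨ req)) at every j in [9,9]:
  j=9: fails
Fails at j=9 → formula fails.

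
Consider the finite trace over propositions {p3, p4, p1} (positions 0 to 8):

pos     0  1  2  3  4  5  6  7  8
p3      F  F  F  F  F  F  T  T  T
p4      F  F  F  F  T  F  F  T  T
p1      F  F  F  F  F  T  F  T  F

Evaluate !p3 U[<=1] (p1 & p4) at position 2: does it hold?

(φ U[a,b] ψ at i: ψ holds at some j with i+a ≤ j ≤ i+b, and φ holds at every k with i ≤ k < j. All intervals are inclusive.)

Need some j in [2,3] with (p1 & p4), and !p3 at every k in [2,j-1].
  j=2: (p1 & p4) false.
  j=3: (p1 & p4) false.
No j in the window works → until fails.

Does not hold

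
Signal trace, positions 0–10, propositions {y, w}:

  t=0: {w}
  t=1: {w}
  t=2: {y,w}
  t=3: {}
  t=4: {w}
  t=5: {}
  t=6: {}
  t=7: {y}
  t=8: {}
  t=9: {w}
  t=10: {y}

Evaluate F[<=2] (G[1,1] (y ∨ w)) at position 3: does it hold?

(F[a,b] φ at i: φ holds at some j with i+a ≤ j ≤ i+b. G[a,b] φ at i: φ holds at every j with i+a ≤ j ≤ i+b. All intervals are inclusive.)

Check G[1,1] (y ∨ w) at each j in [3,5]:
  j=3: holds on [4,4]
  j=4: fails at 5
  j=5: fails at 6
Found at j=3 → formula holds.

Holds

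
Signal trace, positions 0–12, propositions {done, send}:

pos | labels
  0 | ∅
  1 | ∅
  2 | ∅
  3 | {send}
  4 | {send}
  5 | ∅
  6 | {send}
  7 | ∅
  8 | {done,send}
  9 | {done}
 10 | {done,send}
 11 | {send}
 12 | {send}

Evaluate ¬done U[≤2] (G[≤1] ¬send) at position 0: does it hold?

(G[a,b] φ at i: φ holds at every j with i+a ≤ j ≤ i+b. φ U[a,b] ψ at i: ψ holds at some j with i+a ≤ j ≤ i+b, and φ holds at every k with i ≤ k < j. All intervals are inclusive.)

Holds

Need some j in [0,2] with G[≤1] ¬send, and ¬done at every k in [0,j-1].
  j=0: G[≤1] ¬send holds; no prefix to check → satisfied.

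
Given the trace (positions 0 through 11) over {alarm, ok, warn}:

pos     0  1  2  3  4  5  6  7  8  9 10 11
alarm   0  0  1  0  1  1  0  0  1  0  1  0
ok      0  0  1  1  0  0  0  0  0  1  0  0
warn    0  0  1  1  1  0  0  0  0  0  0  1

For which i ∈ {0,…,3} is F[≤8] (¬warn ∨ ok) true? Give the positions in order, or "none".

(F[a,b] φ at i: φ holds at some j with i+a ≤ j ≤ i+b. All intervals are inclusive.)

Evaluate at each i in [0,3]:
  i=0: ✓ (witness j=0)
  i=1: ✓ (witness j=1)
  i=2: ✓ (witness j=2)
  i=3: ✓ (witness j=3)

0, 1, 2, 3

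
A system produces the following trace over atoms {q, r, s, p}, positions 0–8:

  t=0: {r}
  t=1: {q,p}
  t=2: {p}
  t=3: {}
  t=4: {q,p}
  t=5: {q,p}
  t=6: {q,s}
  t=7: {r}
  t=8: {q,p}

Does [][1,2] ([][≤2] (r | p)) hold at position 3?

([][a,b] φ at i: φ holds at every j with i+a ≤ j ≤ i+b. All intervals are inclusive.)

Check [][≤2] (r | p) at every j in [4,5]:
  j=4: fails at 6
  j=5: fails at 6
Fails at j=4 → formula fails.

False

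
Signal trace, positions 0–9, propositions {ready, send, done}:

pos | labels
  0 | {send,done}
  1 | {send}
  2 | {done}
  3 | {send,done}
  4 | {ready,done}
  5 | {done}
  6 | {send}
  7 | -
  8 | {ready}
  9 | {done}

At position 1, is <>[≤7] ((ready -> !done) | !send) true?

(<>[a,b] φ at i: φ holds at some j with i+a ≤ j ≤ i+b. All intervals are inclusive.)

Holds

Check ((ready -> !done) | !send) at each j in [1,8]:
  j=1: true
  j=2: true
  j=3: true
  j=4: true
  j=5: true
  j=6: true
  j=7: true
  j=8: true
Found at j=1 → formula holds.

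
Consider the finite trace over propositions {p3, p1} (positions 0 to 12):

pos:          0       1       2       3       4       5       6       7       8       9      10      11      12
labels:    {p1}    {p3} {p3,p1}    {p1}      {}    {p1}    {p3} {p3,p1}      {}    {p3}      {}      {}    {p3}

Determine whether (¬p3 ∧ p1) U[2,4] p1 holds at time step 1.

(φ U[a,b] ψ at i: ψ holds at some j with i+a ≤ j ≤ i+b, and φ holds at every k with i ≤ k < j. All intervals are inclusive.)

Does not hold

Need some j in [3,5] with p1, and (¬p3 ∧ p1) at every k in [1,j-1].
  j=3: p1 holds, but (¬p3 ∧ p1) fails at k=1 → not this j.
  j=4: p1 false.
  j=5: p1 holds, but (¬p3 ∧ p1) fails at k=1 → not this j.
No j in the window works → until fails.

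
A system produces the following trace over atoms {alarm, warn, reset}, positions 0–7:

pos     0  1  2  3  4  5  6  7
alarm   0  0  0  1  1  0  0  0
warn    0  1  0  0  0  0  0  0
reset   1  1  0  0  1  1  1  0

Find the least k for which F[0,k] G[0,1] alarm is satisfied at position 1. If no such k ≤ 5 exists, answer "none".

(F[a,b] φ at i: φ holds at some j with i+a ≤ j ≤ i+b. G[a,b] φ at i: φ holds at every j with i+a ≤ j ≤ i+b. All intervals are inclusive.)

2

Scan j = 1,2,… for G[0,1] alarm:
  j=1: fails
  j=2: fails
  j=3: holds
First hit at j=3, so smallest k = 3-1 = 2.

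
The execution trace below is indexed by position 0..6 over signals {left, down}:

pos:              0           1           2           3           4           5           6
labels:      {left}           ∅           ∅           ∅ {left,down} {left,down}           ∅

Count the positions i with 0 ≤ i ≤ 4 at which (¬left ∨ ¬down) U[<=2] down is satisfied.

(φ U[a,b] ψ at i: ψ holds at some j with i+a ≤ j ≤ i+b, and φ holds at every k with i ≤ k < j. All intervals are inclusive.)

Evaluate at each i in [0,4]:
  i=0: ✗ (no rhs in [0,2])
  i=1: ✗ (no rhs in [1,3])
  i=2: ✓ (rhs at j=4; lhs holds on [2,3])
  i=3: ✓ (rhs at j=4; lhs holds on [3,3])
  i=4: ✓ (rhs at j=4)
Positions where it holds: {2, 3, 4} → 3.

3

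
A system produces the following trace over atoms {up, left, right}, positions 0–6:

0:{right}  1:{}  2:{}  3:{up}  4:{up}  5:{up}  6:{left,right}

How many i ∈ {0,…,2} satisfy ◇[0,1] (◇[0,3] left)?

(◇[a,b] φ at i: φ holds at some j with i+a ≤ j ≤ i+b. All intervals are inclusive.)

Evaluate at each i in [0,2]:
  i=0: ✗ (none in [0,1])
  i=1: ✗ (none in [1,2])
  i=2: ✓ (witness j=3)
Positions where it holds: {2} → 1.

1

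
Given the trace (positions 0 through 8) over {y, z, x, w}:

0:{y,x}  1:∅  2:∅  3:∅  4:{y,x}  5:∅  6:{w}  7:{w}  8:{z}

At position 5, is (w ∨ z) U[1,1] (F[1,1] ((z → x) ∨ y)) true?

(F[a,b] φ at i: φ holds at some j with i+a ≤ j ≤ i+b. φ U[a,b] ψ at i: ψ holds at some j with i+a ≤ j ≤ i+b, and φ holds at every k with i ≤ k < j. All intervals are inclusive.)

Need some j in [6,6] with F[1,1] ((z → x) ∨ y), and (w ∨ z) at every k in [5,j-1].
  j=6: F[1,1] ((z → x) ∨ y) holds, but (w ∨ z) fails at k=5 → not this j.
No j in the window works → until fails.

Does not hold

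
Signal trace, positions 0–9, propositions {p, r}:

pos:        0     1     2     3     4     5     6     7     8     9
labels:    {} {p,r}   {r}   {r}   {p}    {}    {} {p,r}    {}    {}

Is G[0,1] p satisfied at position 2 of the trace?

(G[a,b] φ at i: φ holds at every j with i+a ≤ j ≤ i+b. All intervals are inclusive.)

No

Check p at every j in [2,3]:
  j=2: false
  j=3: false
Fails at j=2 → formula fails.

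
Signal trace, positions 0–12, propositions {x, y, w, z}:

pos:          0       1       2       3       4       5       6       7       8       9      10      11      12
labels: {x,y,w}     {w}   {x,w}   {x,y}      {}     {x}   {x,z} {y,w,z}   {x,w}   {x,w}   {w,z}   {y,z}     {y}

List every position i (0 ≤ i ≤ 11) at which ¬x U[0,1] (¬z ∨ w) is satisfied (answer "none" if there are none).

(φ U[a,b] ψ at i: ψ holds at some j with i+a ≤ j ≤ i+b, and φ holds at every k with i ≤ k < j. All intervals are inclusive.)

Evaluate at each i in [0,11]:
  i=0: ✓ (rhs at j=0)
  i=1: ✓ (rhs at j=1)
  i=2: ✓ (rhs at j=2)
  i=3: ✓ (rhs at j=3)
  i=4: ✓ (rhs at j=4)
  i=5: ✓ (rhs at j=5)
  i=6: ✗ (lhs fails at k=6 before rhs at j=7)
  i=7: ✓ (rhs at j=7)
  i=8: ✓ (rhs at j=8)
  i=9: ✓ (rhs at j=9)
  i=10: ✓ (rhs at j=10)
  i=11: ✓ (rhs at j=12; lhs holds on [11,11])

0, 1, 2, 3, 4, 5, 7, 8, 9, 10, 11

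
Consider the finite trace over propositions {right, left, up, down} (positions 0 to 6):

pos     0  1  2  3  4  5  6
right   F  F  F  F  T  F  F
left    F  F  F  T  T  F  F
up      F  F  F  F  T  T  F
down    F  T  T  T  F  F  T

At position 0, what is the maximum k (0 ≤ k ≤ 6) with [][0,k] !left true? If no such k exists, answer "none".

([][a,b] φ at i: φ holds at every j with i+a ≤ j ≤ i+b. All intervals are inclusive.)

!left must hold from j=0 onward; find where it first fails.
  j=0: holds
  j=1: holds
  j=2: holds
  j=3: fails
Holds on [0,2], so largest k = 2.

2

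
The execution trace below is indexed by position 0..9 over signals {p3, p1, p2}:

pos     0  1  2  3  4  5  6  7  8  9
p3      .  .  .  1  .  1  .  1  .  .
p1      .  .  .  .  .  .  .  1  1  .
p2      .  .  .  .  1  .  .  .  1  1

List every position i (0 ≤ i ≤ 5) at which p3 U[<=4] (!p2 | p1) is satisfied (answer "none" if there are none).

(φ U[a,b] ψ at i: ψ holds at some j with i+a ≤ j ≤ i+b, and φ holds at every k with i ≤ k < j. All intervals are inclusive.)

Evaluate at each i in [0,5]:
  i=0: ✓ (rhs at j=0)
  i=1: ✓ (rhs at j=1)
  i=2: ✓ (rhs at j=2)
  i=3: ✓ (rhs at j=3)
  i=4: ✗ (lhs fails at k=4 before rhs at j=5)
  i=5: ✓ (rhs at j=5)

0, 1, 2, 3, 5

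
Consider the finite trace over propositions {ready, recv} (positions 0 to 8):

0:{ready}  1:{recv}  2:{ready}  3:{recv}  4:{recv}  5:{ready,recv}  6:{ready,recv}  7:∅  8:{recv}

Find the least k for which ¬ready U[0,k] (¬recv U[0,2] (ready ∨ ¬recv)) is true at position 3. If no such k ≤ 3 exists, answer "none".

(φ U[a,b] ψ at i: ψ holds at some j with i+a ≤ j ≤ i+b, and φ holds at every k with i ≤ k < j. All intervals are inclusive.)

2

Need earliest j ≥ 3 with (¬recv U[0,2] (ready ∨ ¬recv)), and ¬ready at every k in [3,j-1].
  j=3: rhs fails.
  j=4: rhs fails.
  j=5: rhs holds; lhs holds on [3,4]. k = 2.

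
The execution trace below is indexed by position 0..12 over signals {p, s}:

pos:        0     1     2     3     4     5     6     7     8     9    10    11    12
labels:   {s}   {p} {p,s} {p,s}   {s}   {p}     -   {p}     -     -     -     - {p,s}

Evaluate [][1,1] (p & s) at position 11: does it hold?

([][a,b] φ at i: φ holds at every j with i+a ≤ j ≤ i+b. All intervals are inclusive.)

Yes

Check (p & s) at every j in [12,12]:
  j=12: true
All positions satisfy it → formula holds.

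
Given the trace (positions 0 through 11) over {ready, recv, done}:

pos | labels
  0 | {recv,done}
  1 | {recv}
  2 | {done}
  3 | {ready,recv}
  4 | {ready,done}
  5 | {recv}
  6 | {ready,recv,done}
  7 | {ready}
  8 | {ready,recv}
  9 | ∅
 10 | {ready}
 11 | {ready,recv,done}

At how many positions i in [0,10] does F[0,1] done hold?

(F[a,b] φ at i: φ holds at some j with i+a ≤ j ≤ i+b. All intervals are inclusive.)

8

Evaluate at each i in [0,10]:
  i=0: ✓ (witness j=0)
  i=1: ✓ (witness j=2)
  i=2: ✓ (witness j=2)
  i=3: ✓ (witness j=4)
  i=4: ✓ (witness j=4)
  i=5: ✓ (witness j=6)
  i=6: ✓ (witness j=6)
  i=7: ✗ (none in [7,8])
  i=8: ✗ (none in [8,9])
  i=9: ✗ (none in [9,10])
  i=10: ✓ (witness j=11)
Positions where it holds: {0, 1, 2, 3, 4, 5, 6, 10} → 8.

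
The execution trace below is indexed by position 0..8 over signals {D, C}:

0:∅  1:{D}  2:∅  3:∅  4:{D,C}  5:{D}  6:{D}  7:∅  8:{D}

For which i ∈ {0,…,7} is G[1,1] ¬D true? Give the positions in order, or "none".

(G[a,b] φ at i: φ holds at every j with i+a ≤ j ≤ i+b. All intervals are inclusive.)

Evaluate at each i in [0,7]:
  i=0: ✗ (fails at j=1)
  i=1: ✓ (all of [2,2])
  i=2: ✓ (all of [3,3])
  i=3: ✗ (fails at j=4)
  i=4: ✗ (fails at j=5)
  i=5: ✗ (fails at j=6)
  i=6: ✓ (all of [7,7])
  i=7: ✗ (fails at j=8)

1, 2, 6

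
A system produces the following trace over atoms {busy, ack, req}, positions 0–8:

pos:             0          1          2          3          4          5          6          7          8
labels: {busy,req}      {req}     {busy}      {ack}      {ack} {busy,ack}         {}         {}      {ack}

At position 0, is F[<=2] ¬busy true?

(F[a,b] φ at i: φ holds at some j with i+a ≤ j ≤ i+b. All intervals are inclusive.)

Holds

Check ¬busy at each j in [0,2]:
  j=0: false
  j=1: true
  j=2: false
Found at j=1 → formula holds.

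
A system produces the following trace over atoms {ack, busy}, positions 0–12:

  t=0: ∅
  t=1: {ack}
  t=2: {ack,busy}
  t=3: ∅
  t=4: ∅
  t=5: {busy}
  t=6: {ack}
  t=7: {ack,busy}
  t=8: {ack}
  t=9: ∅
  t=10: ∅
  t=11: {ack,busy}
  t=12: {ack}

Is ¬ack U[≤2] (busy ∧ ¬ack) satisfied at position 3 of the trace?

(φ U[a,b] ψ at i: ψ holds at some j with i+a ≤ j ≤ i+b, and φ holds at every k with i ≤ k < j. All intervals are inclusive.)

Yes

Need some j in [3,5] with (busy ∧ ¬ack), and ¬ack at every k in [3,j-1].
  j=3: (busy ∧ ¬ack) false.
  j=4: (busy ∧ ¬ack) false.
  j=5: (busy ∧ ¬ack) holds; ¬ack holds at every k in [3,4] → satisfied.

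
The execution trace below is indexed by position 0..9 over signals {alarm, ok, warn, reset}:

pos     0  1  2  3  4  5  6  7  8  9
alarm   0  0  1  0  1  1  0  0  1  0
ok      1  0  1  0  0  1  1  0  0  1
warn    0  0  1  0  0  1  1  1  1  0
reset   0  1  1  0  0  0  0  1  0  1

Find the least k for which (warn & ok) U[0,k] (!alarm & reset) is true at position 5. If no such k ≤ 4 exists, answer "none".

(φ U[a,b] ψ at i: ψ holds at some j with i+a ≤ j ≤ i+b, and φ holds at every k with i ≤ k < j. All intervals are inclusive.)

Need earliest j ≥ 5 with (!alarm & reset), and (warn & ok) at every k in [5,j-1].
  j=5: rhs fails.
  j=6: rhs fails.
  j=7: rhs holds; lhs holds on [5,6]. k = 2.

2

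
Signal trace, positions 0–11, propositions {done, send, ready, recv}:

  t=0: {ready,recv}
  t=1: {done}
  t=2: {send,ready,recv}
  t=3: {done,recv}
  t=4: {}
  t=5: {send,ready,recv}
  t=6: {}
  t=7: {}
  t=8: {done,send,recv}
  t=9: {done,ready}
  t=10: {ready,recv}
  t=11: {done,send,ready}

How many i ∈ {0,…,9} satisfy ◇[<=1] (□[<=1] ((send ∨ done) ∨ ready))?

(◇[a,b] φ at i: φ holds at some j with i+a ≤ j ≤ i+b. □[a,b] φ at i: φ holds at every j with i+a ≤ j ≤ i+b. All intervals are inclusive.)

6

Evaluate at each i in [0,9]:
  i=0: ✓ (witness j=0)
  i=1: ✓ (witness j=1)
  i=2: ✓ (witness j=2)
  i=3: ✗ (none in [3,4])
  i=4: ✗ (none in [4,5])
  i=5: ✗ (none in [5,6])
  i=6: ✗ (none in [6,7])
  i=7: ✓ (witness j=8)
  i=8: ✓ (witness j=8)
  i=9: ✓ (witness j=9)
Positions where it holds: {0, 1, 2, 7, 8, 9} → 6.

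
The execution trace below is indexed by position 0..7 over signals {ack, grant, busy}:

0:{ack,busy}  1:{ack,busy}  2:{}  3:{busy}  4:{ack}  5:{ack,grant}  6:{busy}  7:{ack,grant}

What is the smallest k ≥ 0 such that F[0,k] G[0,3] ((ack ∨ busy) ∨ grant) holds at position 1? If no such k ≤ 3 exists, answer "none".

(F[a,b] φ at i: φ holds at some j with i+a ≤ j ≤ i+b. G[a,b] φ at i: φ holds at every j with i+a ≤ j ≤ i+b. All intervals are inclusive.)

2

Scan j = 1,2,… for G[0,3] ((ack ∨ busy) ∨ grant):
  j=1: fails
  j=2: fails
  j=3: holds
First hit at j=3, so smallest k = 3-1 = 2.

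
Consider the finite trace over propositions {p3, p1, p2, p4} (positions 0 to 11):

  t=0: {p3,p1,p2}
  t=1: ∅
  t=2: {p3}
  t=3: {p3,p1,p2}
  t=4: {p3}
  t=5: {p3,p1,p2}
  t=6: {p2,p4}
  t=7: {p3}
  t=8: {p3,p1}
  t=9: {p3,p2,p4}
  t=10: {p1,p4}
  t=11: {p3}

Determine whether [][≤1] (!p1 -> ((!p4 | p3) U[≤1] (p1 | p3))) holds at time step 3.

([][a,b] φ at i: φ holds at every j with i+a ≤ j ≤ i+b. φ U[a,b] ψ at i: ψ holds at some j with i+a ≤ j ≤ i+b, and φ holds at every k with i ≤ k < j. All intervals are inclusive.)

Holds

Check (!p1 -> ((!p4 | p3) U[≤1] (p1 | p3))) at every j in [3,4]:
  j=3: antecedent false → ✓
  j=4: antecedent true; consequent holds → ✓
All positions satisfy it → formula holds.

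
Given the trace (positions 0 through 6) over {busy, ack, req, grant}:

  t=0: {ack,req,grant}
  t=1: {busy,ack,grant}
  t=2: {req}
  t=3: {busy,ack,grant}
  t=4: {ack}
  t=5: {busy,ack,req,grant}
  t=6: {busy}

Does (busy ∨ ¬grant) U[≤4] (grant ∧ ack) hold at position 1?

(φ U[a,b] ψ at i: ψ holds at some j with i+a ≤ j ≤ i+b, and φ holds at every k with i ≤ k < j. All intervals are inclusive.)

Need some j in [1,5] with (grant ∧ ack), and (busy ∨ ¬grant) at every k in [1,j-1].
  j=1: (grant ∧ ack) holds; no prefix to check → satisfied.

Holds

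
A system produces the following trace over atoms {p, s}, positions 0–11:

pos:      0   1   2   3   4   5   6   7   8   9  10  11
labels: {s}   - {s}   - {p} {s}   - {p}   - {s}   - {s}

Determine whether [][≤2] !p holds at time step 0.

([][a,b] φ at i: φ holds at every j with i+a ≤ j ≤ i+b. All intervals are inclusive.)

Check !p at every j in [0,2]:
  j=0: true
  j=1: true
  j=2: true
All positions satisfy it → formula holds.

Holds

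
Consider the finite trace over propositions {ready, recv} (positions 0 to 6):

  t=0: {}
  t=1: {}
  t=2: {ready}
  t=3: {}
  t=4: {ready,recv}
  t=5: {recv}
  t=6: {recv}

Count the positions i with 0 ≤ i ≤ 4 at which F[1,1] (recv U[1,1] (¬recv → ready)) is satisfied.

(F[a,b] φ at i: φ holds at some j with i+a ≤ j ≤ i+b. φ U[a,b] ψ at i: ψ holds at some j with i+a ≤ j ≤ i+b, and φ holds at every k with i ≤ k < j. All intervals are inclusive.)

2

Evaluate at each i in [0,4]:
  i=0: ✗ (none in [1,1])
  i=1: ✗ (none in [2,2])
  i=2: ✗ (none in [3,3])
  i=3: ✓ (witness j=4)
  i=4: ✓ (witness j=5)
Positions where it holds: {3, 4} → 2.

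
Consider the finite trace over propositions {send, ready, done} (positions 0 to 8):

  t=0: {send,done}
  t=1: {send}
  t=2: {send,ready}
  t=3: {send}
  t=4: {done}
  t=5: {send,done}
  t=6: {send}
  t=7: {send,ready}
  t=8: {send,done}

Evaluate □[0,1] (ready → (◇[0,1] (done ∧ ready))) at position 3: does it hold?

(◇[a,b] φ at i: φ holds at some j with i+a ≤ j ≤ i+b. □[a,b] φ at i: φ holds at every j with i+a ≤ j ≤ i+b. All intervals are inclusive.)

Yes

Check (ready → (◇[0,1] (done ∧ ready))) at every j in [3,4]:
  j=3: antecedent false → ✓
  j=4: antecedent false → ✓
All positions satisfy it → formula holds.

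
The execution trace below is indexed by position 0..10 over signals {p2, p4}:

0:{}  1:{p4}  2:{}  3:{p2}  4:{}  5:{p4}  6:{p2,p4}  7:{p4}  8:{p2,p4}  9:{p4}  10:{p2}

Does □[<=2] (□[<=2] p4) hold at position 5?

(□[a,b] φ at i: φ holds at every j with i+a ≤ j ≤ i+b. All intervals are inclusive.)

Check □[<=2] p4 at every j in [5,7]:
  j=5: holds on [5,7]
  j=6: holds on [6,8]
  j=7: holds on [7,9]
All positions satisfy it → formula holds.

True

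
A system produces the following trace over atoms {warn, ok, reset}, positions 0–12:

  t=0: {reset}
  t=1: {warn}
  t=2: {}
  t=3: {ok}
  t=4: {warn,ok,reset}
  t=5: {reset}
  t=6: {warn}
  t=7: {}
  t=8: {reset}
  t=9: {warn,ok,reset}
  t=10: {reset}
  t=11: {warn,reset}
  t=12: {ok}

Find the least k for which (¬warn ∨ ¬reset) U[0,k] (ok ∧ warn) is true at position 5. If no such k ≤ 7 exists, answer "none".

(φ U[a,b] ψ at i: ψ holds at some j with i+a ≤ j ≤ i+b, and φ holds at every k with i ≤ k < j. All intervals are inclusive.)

Need earliest j ≥ 5 with (ok ∧ warn), and (¬warn ∨ ¬reset) at every k in [5,j-1].
  j=5: rhs fails.
  j=6: rhs fails.
  j=7: rhs fails.
  j=8: rhs fails.
  j=9: rhs holds; lhs holds on [5,8]. k = 4.

4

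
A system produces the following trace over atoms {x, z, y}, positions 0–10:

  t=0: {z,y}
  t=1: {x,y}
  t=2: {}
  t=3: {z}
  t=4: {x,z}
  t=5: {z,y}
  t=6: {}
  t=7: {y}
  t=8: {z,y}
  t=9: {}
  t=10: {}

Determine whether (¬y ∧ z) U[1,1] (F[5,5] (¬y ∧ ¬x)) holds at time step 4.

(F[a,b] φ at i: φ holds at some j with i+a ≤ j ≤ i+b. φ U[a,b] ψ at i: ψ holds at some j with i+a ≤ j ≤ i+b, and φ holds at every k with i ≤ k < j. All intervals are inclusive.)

Holds

Need some j in [5,5] with F[5,5] (¬y ∧ ¬x), and (¬y ∧ z) at every k in [4,j-1].
  j=5: F[5,5] (¬y ∧ ¬x) holds; (¬y ∧ z) holds at every k in [4,4] → satisfied.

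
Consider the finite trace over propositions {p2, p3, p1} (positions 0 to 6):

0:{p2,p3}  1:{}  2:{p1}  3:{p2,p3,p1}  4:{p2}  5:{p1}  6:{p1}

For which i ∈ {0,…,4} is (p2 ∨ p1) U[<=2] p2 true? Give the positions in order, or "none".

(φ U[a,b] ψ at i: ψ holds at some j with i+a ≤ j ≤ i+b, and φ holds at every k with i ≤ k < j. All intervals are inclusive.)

Evaluate at each i in [0,4]:
  i=0: ✓ (rhs at j=0)
  i=1: ✗ (lhs fails at k=1 before rhs at j=3)
  i=2: ✓ (rhs at j=3; lhs holds on [2,2])
  i=3: ✓ (rhs at j=3)
  i=4: ✓ (rhs at j=4)

0, 2, 3, 4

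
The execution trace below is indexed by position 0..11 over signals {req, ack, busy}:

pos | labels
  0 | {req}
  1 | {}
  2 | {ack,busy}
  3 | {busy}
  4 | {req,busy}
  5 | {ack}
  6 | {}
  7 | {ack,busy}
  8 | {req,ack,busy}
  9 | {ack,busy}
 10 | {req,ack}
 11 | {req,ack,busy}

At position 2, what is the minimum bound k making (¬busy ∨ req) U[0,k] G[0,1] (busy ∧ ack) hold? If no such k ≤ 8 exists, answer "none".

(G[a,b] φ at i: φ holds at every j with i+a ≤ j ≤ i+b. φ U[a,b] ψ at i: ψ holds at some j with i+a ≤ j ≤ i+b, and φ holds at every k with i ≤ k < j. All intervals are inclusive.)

Need earliest j ≥ 2 with G[0,1] (busy ∧ ack), and (¬busy ∨ req) at every k in [2,j-1].
  j=2: rhs fails.
  j=3: rhs fails.
  j=4: rhs fails.
  j=5: rhs fails.
  j=6: rhs fails.
  j=7: rhs holds but lhs fails at k=2.
  j=8: rhs holds but lhs fails at k=2.
  j=9: rhs fails.
  j=10: rhs fails.
No witness within the range → none.

none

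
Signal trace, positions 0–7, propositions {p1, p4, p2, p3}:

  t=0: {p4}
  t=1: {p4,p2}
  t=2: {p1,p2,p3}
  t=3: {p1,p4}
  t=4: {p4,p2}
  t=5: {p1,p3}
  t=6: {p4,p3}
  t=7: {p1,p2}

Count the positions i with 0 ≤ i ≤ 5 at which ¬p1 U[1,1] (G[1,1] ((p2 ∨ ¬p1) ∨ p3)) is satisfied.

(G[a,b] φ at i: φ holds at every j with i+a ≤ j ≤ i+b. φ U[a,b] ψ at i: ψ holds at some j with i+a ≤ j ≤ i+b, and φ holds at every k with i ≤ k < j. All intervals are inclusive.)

2

Evaluate at each i in [0,5]:
  i=0: ✓ (rhs at j=1; lhs holds on [0,0])
  i=1: ✗ (no rhs in [2,2])
  i=2: ✗ (lhs fails at k=2 before rhs at j=3)
  i=3: ✗ (lhs fails at k=3 before rhs at j=4)
  i=4: ✓ (rhs at j=5; lhs holds on [4,4])
  i=5: ✗ (lhs fails at k=5 before rhs at j=6)
Positions where it holds: {0, 4} → 2.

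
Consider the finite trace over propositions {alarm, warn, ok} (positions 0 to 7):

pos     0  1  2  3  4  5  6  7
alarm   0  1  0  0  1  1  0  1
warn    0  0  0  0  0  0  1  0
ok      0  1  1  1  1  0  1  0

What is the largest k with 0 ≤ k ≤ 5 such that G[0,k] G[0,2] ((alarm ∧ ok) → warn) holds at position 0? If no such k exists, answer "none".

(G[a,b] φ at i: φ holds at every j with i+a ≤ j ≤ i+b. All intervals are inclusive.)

G[0,2] ((alarm ∧ ok) → warn) must hold from j=0 onward; find where it first fails.
  j=0: fails → no k works.

none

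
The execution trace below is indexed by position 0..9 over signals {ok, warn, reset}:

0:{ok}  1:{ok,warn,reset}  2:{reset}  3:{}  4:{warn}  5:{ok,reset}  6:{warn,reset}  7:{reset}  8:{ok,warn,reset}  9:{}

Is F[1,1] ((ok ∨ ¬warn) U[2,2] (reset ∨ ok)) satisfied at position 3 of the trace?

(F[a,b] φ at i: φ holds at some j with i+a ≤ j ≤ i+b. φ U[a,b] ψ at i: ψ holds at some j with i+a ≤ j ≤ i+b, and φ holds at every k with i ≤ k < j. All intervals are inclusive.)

Does not hold

Check ((ok ∨ ¬warn) U[2,2] (reset ∨ ok)) at each j in [4,4]:
  j=4: fails
No position in the window satisfies it → formula fails.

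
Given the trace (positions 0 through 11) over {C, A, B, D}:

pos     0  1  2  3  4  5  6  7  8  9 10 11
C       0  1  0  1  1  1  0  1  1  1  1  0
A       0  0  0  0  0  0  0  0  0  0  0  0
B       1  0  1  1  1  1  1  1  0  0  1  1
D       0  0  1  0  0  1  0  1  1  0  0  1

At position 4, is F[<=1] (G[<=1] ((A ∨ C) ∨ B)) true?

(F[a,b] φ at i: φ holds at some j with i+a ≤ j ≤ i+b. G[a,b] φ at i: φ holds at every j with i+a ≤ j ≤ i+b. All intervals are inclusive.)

True

Check G[<=1] ((A ∨ C) ∨ B) at each j in [4,5]:
  j=4: holds on [4,5]
  j=5: holds on [5,6]
Found at j=4 → formula holds.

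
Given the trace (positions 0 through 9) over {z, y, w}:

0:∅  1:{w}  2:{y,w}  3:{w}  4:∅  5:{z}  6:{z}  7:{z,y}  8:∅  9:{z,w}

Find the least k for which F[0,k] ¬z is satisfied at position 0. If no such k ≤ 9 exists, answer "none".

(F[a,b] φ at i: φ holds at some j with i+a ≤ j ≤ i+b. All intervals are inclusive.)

Scan j = 0,1,… for ¬z:
  j=0: holds
First hit at j=0, so smallest k = 0-0 = 0.

0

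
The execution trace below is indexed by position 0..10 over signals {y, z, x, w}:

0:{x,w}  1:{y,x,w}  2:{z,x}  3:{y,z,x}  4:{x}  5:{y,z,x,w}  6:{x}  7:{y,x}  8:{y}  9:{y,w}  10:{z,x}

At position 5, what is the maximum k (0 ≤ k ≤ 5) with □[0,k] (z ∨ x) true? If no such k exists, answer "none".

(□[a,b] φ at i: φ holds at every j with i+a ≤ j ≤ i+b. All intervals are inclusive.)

2

(z ∨ x) must hold from j=5 onward; find where it first fails.
  j=5: holds
  j=6: holds
  j=7: holds
  j=8: fails
Holds on [5,7], so largest k = 2.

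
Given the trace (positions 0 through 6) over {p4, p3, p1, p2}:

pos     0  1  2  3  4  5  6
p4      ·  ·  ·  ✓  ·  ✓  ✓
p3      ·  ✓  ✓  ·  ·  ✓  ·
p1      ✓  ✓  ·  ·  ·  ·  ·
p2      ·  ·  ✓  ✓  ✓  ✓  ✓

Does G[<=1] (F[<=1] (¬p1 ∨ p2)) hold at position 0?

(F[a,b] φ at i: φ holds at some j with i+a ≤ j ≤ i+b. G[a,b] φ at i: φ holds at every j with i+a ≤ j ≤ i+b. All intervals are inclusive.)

False

Check F[<=1] (¬p1 ∨ p2) at every j in [0,1]:
  j=0: fails (none in [0,1])
  j=1: holds (witness at 2)
Fails at j=0 → formula fails.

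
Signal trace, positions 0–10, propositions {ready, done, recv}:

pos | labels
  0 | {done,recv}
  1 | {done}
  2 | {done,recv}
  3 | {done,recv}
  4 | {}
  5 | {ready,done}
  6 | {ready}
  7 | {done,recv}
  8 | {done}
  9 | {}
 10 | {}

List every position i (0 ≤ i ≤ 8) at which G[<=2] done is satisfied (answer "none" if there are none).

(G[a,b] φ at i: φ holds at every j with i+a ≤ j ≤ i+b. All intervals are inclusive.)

0, 1

Evaluate at each i in [0,8]:
  i=0: ✓ (all of [0,2])
  i=1: ✓ (all of [1,3])
  i=2: ✗ (fails at j=4)
  i=3: ✗ (fails at j=4)
  i=4: ✗ (fails at j=4)
  i=5: ✗ (fails at j=6)
  i=6: ✗ (fails at j=6)
  i=7: ✗ (fails at j=9)
  i=8: ✗ (fails at j=9)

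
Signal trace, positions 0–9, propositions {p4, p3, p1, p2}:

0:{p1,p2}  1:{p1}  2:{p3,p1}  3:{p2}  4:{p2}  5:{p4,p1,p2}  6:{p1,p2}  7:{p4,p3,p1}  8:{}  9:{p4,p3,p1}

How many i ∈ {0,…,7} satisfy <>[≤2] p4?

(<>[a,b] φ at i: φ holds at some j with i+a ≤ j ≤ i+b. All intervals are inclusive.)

Evaluate at each i in [0,7]:
  i=0: ✗ (none in [0,2])
  i=1: ✗ (none in [1,3])
  i=2: ✗ (none in [2,4])
  i=3: ✓ (witness j=5)
  i=4: ✓ (witness j=5)
  i=5: ✓ (witness j=5)
  i=6: ✓ (witness j=7)
  i=7: ✓ (witness j=7)
Positions where it holds: {3, 4, 5, 6, 7} → 5.

5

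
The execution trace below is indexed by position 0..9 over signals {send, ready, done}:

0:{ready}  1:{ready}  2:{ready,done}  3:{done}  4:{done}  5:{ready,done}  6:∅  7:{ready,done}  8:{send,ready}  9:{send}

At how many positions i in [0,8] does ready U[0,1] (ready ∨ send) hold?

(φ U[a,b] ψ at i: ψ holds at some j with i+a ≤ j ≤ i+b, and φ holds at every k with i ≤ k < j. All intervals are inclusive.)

Evaluate at each i in [0,8]:
  i=0: ✓ (rhs at j=0)
  i=1: ✓ (rhs at j=1)
  i=2: ✓ (rhs at j=2)
  i=3: ✗ (no rhs in [3,4])
  i=4: ✗ (lhs fails at k=4 before rhs at j=5)
  i=5: ✓ (rhs at j=5)
  i=6: ✗ (lhs fails at k=6 before rhs at j=7)
  i=7: ✓ (rhs at j=7)
  i=8: ✓ (rhs at j=8)
Positions where it holds: {0, 1, 2, 5, 7, 8} → 6.

6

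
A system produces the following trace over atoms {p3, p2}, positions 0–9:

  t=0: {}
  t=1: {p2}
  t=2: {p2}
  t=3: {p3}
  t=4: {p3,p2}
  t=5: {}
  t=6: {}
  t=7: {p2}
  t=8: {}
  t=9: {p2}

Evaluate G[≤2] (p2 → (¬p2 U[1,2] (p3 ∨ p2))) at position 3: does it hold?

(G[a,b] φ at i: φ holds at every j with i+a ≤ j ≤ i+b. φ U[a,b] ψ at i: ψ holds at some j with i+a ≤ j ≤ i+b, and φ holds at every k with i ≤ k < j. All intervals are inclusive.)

Does not hold

Check (p2 → (¬p2 U[1,2] (p3 ∨ p2))) at every j in [3,5]:
  j=3: antecedent false → ✓
  j=4: antecedent true; consequent fails → ✗
  j=5: antecedent false → ✓
Fails at j=4 → formula fails.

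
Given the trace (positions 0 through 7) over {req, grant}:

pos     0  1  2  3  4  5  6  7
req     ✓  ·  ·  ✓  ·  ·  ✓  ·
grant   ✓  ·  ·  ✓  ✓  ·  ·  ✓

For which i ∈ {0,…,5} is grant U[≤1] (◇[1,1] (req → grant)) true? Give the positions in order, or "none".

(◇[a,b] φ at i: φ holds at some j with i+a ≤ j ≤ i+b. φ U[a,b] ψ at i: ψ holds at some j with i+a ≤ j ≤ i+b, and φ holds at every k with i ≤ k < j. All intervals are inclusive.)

Evaluate at each i in [0,5]:
  i=0: ✓ (rhs at j=0)
  i=1: ✓ (rhs at j=1)
  i=2: ✓ (rhs at j=2)
  i=3: ✓ (rhs at j=3)
  i=4: ✓ (rhs at j=4)
  i=5: ✗ (lhs fails at k=5 before rhs at j=6)

0, 1, 2, 3, 4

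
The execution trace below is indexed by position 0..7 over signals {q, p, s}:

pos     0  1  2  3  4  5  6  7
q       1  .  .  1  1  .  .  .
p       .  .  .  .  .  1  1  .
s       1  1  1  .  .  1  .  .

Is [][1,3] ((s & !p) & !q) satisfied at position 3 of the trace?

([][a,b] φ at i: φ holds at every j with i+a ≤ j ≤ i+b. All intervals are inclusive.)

No

Check ((s & !p) & !q) at every j in [4,6]:
  j=4: false
  j=5: false
  j=6: false
Fails at j=4 → formula fails.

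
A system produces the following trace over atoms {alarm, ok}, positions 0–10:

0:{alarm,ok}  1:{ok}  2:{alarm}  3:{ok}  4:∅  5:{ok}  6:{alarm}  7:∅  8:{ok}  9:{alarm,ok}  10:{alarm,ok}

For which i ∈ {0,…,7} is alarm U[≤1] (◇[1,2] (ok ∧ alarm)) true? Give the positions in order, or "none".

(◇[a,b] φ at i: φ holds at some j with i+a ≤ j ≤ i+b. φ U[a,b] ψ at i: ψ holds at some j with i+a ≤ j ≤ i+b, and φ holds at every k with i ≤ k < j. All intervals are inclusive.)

Evaluate at each i in [0,7]:
  i=0: ✗ (no rhs in [0,1])
  i=1: ✗ (no rhs in [1,2])
  i=2: ✗ (no rhs in [2,3])
  i=3: ✗ (no rhs in [3,4])
  i=4: ✗ (no rhs in [4,5])
  i=5: ✗ (no rhs in [5,6])
  i=6: ✓ (rhs at j=7; lhs holds on [6,6])
  i=7: ✓ (rhs at j=7)

6, 7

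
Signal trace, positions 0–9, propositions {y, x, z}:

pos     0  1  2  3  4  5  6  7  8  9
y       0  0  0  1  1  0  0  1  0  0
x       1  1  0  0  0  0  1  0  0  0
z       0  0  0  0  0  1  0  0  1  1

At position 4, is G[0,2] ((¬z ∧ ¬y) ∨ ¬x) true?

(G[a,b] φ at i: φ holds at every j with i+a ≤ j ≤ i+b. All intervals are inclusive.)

True

Check ((¬z ∧ ¬y) ∨ ¬x) at every j in [4,6]:
  j=4: true
  j=5: true
  j=6: true
All positions satisfy it → formula holds.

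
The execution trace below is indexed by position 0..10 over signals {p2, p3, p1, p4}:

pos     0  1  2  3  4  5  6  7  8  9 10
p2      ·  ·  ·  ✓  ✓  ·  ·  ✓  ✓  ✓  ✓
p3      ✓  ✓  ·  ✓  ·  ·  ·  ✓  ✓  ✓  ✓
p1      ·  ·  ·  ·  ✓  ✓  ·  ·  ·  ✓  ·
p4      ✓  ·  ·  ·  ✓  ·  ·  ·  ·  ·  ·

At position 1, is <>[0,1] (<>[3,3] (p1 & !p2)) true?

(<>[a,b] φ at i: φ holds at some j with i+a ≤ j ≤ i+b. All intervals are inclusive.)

Check <>[3,3] (p1 & !p2) at each j in [1,2]:
  j=1: fails (none in [4,4])
  j=2: holds (witness at 5)
Found at j=2 → formula holds.

Yes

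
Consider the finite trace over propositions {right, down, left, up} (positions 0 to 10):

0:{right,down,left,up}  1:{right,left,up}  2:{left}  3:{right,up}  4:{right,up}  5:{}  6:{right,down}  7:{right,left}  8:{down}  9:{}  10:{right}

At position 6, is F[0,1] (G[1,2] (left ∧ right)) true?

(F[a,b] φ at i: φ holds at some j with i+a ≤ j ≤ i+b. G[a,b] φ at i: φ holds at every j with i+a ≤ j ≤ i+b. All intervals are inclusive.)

No

Check G[1,2] (left ∧ right) at each j in [6,7]:
  j=6: fails at 8
  j=7: fails at 8
No position in the window satisfies it → formula fails.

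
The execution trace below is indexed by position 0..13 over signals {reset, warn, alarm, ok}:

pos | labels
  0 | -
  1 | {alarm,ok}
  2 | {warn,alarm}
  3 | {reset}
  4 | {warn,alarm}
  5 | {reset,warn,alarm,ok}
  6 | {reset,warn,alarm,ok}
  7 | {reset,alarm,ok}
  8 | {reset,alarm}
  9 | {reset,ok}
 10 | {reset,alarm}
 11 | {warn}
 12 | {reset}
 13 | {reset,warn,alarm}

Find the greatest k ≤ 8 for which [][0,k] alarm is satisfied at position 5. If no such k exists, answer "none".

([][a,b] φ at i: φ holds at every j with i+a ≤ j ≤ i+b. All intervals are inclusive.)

3

alarm must hold from j=5 onward; find where it first fails.
  j=5: holds
  j=6: holds
  j=7: holds
  j=8: holds
  j=9: fails
Holds on [5,8], so largest k = 3.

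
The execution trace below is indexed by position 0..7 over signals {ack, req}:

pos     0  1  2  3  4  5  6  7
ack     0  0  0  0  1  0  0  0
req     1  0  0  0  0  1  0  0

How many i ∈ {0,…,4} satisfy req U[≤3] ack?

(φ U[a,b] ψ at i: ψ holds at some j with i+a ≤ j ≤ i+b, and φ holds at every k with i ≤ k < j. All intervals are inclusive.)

Evaluate at each i in [0,4]:
  i=0: ✗ (no rhs in [0,3])
  i=1: ✗ (lhs fails at k=1 before rhs at j=4)
  i=2: ✗ (lhs fails at k=2 before rhs at j=4)
  i=3: ✗ (lhs fails at k=3 before rhs at j=4)
  i=4: ✓ (rhs at j=4)
Positions where it holds: {4} → 1.

1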